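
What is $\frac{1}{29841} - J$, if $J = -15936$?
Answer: $\frac{475546177}{29841} \approx 15936.0$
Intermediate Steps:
$\frac{1}{29841} - J = \frac{1}{29841} - -15936 = \frac{1}{29841} + 15936 = \frac{475546177}{29841}$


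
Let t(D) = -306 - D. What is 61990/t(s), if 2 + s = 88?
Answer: -30995/196 ≈ -158.14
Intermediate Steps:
s = 86 (s = -2 + 88 = 86)
61990/t(s) = 61990/(-306 - 1*86) = 61990/(-306 - 86) = 61990/(-392) = 61990*(-1/392) = -30995/196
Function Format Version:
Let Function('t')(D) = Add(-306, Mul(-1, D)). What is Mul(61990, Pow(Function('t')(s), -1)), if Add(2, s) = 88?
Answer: Rational(-30995, 196) ≈ -158.14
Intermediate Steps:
s = 86 (s = Add(-2, 88) = 86)
Mul(61990, Pow(Function('t')(s), -1)) = Mul(61990, Pow(Add(-306, Mul(-1, 86)), -1)) = Mul(61990, Pow(Add(-306, -86), -1)) = Mul(61990, Pow(-392, -1)) = Mul(61990, Rational(-1, 392)) = Rational(-30995, 196)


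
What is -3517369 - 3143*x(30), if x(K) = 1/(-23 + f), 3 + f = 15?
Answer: -38687916/11 ≈ -3.5171e+6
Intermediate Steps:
f = 12 (f = -3 + 15 = 12)
x(K) = -1/11 (x(K) = 1/(-23 + 12) = 1/(-11) = -1/11)
-3517369 - 3143*x(30) = -3517369 - 3143*(-1)/11 = -3517369 - 1*(-3143/11) = -3517369 + 3143/11 = -38687916/11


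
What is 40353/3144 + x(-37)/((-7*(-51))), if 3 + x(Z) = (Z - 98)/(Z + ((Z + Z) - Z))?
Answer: 59209557/4614344 ≈ 12.832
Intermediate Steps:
x(Z) = -3 + (-98 + Z)/(2*Z) (x(Z) = -3 + (Z - 98)/(Z + ((Z + Z) - Z)) = -3 + (-98 + Z)/(Z + (2*Z - Z)) = -3 + (-98 + Z)/(Z + Z) = -3 + (-98 + Z)/((2*Z)) = -3 + (-98 + Z)*(1/(2*Z)) = -3 + (-98 + Z)/(2*Z))
40353/3144 + x(-37)/((-7*(-51))) = 40353/3144 + (-5/2 - 49/(-37))/((-7*(-51))) = 40353*(1/3144) + (-5/2 - 49*(-1/37))/357 = 13451/1048 + (-5/2 + 49/37)*(1/357) = 13451/1048 - 87/74*1/357 = 13451/1048 - 29/8806 = 59209557/4614344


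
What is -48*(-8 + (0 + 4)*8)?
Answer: -1152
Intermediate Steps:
-48*(-8 + (0 + 4)*8) = -48*(-8 + 4*8) = -48*(-8 + 32) = -48*24 = -1152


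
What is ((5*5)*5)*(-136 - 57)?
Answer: -24125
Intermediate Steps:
((5*5)*5)*(-136 - 57) = (25*5)*(-193) = 125*(-193) = -24125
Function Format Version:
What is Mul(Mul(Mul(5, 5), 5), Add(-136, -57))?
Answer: -24125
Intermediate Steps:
Mul(Mul(Mul(5, 5), 5), Add(-136, -57)) = Mul(Mul(25, 5), -193) = Mul(125, -193) = -24125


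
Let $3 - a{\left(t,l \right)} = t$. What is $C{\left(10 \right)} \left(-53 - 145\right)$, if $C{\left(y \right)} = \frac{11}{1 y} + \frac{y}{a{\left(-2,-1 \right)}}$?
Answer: $- \frac{3069}{5} \approx -613.8$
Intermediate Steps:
$a{\left(t,l \right)} = 3 - t$
$C{\left(y \right)} = \frac{11}{y} + \frac{y}{5}$ ($C{\left(y \right)} = \frac{11}{1 y} + \frac{y}{3 - -2} = \frac{11}{y} + \frac{y}{3 + 2} = \frac{11}{y} + \frac{y}{5}$)
$C{\left(10 \right)} \left(-53 - 145\right) = \left(\frac{11}{10} + \frac{1}{5} \cdot 10\right) \left(-53 - 145\right) = \left(11 \cdot \frac{1}{10} + 2\right) \left(-198\right) = \left(\frac{11}{10} + 2\right) \left(-198\right) = \frac{31}{10} \left(-198\right) = - \frac{3069}{5}$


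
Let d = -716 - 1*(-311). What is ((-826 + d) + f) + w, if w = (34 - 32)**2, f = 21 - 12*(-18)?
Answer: -990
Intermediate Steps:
d = -405 (d = -716 + 311 = -405)
f = 237 (f = 21 + 216 = 237)
w = 4 (w = 2**2 = 4)
((-826 + d) + f) + w = ((-826 - 405) + 237) + 4 = (-1231 + 237) + 4 = -994 + 4 = -990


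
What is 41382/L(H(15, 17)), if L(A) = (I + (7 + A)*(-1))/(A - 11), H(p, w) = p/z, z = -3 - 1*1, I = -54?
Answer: 2441538/229 ≈ 10662.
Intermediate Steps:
z = -4 (z = -3 - 1 = -4)
H(p, w) = -p/4 (H(p, w) = p/(-4) = p*(-¼) = -p/4)
L(A) = (-61 - A)/(-11 + A) (L(A) = (-54 + (7 + A)*(-1))/(A - 11) = (-54 + (-7 - A))/(-11 + A) = (-61 - A)/(-11 + A))
41382/L(H(15, 17)) = 41382/(((-61 - (-1)*15/4)/(-11 - ¼*15))) = 41382/(((-61 - 1*(-15/4))/(-11 - 15/4))) = 41382/(((-61 + 15/4)/(-59/4))) = 41382/((-4/59*(-229/4))) = 41382/(229/59) = 41382*(59/229) = 2441538/229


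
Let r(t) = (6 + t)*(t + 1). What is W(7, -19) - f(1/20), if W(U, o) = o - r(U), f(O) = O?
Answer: -2461/20 ≈ -123.05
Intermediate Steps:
r(t) = (1 + t)*(6 + t) (r(t) = (6 + t)*(1 + t) = (1 + t)*(6 + t))
W(U, o) = -6 + o - U² - 7*U (W(U, o) = o - (6 + U² + 7*U) = o + (-6 - U² - 7*U) = -6 + o - U² - 7*U)
W(7, -19) - f(1/20) = (-6 - 19 - 1*7² - 7*7) - 1/20 = (-6 - 19 - 1*49 - 49) - 1*1/20 = (-6 - 19 - 49 - 49) - 1/20 = -123 - 1/20 = -2461/20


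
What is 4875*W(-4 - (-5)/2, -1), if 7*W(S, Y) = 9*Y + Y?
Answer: -48750/7 ≈ -6964.3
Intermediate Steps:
W(S, Y) = 10*Y/7 (W(S, Y) = (9*Y + Y)/7 = (10*Y)/7 = 10*Y/7)
4875*W(-4 - (-5)/2, -1) = 4875*((10/7)*(-1)) = 4875*(-10/7) = -48750/7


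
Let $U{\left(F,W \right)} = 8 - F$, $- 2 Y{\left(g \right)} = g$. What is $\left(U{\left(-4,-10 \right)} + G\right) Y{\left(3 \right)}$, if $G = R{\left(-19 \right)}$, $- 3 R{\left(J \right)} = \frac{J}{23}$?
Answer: $- \frac{847}{46} \approx -18.413$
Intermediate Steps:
$Y{\left(g \right)} = - \frac{g}{2}$
$R{\left(J \right)} = - \frac{J}{69}$ ($R{\left(J \right)} = - \frac{J \frac{1}{23}}{3} = - \frac{\frac{1}{23} J}{3} = - \frac{J}{69}$)
$G = \frac{19}{69}$ ($G = \left(- \frac{1}{69}\right) \left(-19\right) = \frac{19}{69} \approx 0.27536$)
$\left(U{\left(-4,-10 \right)} + G\right) Y{\left(3 \right)} = \left(\left(8 - -4\right) + \frac{19}{69}\right) \left(\left(- \frac{1}{2}\right) 3\right) = \left(\left(8 + 4\right) + \frac{19}{69}\right) \left(- \frac{3}{2}\right) = \left(12 + \frac{19}{69}\right) \left(- \frac{3}{2}\right) = \frac{847}{69} \left(- \frac{3}{2}\right) = - \frac{847}{46}$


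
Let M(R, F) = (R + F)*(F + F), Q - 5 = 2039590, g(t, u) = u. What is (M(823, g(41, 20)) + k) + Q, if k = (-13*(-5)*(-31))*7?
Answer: 2059210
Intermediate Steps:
Q = 2039595 (Q = 5 + 2039590 = 2039595)
M(R, F) = 2*F*(F + R) (M(R, F) = (F + R)*(2*F) = 2*F*(F + R))
k = -14105 (k = (65*(-31))*7 = -2015*7 = -14105)
(M(823, g(41, 20)) + k) + Q = (2*20*(20 + 823) - 14105) + 2039595 = (2*20*843 - 14105) + 2039595 = (33720 - 14105) + 2039595 = 19615 + 2039595 = 2059210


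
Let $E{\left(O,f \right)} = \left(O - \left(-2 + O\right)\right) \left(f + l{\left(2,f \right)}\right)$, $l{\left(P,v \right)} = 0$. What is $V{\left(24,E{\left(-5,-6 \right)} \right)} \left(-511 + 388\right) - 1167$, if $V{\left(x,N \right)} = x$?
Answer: $-4119$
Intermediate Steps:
$E{\left(O,f \right)} = 2 f$ ($E{\left(O,f \right)} = \left(O - \left(-2 + O\right)\right) \left(f + 0\right) = 2 f$)
$V{\left(24,E{\left(-5,-6 \right)} \right)} \left(-511 + 388\right) - 1167 = 24 \left(-511 + 388\right) - 1167 = 24 \left(-123\right) - 1167 = -2952 - 1167 = -4119$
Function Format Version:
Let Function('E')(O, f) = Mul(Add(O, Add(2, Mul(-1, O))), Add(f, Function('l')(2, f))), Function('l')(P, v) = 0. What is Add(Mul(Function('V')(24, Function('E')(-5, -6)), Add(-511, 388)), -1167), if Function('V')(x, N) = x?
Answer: -4119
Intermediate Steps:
Function('E')(O, f) = Mul(2, f) (Function('E')(O, f) = Mul(Add(O, Add(2, Mul(-1, O))), Add(f, 0)) = Mul(2, f))
Add(Mul(Function('V')(24, Function('E')(-5, -6)), Add(-511, 388)), -1167) = Add(Mul(24, Add(-511, 388)), -1167) = Add(Mul(24, -123), -1167) = Add(-2952, -1167) = -4119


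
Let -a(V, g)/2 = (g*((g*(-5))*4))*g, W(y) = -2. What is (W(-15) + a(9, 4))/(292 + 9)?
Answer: 2558/301 ≈ 8.4983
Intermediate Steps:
a(V, g) = 40*g³ (a(V, g) = -2*g*((g*(-5))*4)*g = -2*g*(-5*g*4)*g = -2*g*(-20*g)*g = -2*(-20*g²)*g = -(-40)*g³ = 40*g³)
(W(-15) + a(9, 4))/(292 + 9) = (-2 + 40*4³)/(292 + 9) = (-2 + 40*64)/301 = (-2 + 2560)*(1/301) = 2558*(1/301) = 2558/301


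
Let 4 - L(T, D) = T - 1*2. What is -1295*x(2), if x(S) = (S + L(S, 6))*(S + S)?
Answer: -31080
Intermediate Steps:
L(T, D) = 6 - T (L(T, D) = 4 - (T - 1*2) = 4 - (T - 2) = 4 - (-2 + T) = 4 + (2 - T) = 6 - T)
x(S) = 12*S (x(S) = (S + (6 - S))*(S + S) = 6*(2*S) = 12*S)
-1295*x(2) = -15540*2 = -1295*24 = -31080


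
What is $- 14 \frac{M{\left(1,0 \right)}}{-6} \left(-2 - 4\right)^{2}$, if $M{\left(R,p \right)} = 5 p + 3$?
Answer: $252$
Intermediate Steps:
$M{\left(R,p \right)} = 3 + 5 p$
$- 14 \frac{M{\left(1,0 \right)}}{-6} \left(-2 - 4\right)^{2} = - 14 \frac{3 + 5 \cdot 0}{-6} \left(-2 - 4\right)^{2} = - 14 \left(3 + 0\right) \left(- \frac{1}{6}\right) \left(-6\right)^{2} = - 14 \cdot 3 \left(- \frac{1}{6}\right) 36 = \left(-14\right) \left(- \frac{1}{2}\right) 36 = 7 \cdot 36 = 252$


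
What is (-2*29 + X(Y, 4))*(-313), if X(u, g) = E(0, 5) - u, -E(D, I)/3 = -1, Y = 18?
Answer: 22849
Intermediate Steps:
E(D, I) = 3 (E(D, I) = -3*(-1) = 3)
X(u, g) = 3 - u
(-2*29 + X(Y, 4))*(-313) = (-2*29 + (3 - 1*18))*(-313) = (-58 + (3 - 18))*(-313) = (-58 - 15)*(-313) = -73*(-313) = 22849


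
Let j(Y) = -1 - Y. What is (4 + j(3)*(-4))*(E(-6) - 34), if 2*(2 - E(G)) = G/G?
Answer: -650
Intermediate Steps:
E(G) = 3/2 (E(G) = 2 - G/(2*G) = 2 - ½*1 = 2 - ½ = 3/2)
(4 + j(3)*(-4))*(E(-6) - 34) = (4 + (-1 - 1*3)*(-4))*(3/2 - 34) = (4 + (-1 - 3)*(-4))*(-65/2) = (4 - 4*(-4))*(-65/2) = (4 + 16)*(-65/2) = 20*(-65/2) = -650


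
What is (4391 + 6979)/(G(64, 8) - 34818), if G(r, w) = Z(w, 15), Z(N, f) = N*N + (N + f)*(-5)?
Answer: -3790/11623 ≈ -0.32608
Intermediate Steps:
Z(N, f) = N**2 - 5*N - 5*f (Z(N, f) = N**2 + (-5*N - 5*f) = N**2 - 5*N - 5*f)
G(r, w) = -75 + w**2 - 5*w (G(r, w) = w**2 - 5*w - 5*15 = w**2 - 5*w - 75 = -75 + w**2 - 5*w)
(4391 + 6979)/(G(64, 8) - 34818) = (4391 + 6979)/((-75 + 8**2 - 5*8) - 34818) = 11370/((-75 + 64 - 40) - 34818) = 11370/(-51 - 34818) = 11370/(-34869) = 11370*(-1/34869) = -3790/11623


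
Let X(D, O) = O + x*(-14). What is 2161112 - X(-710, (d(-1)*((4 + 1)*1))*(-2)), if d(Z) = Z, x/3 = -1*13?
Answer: 2160556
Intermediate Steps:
x = -39 (x = 3*(-1*13) = 3*(-13) = -39)
X(D, O) = 546 + O (X(D, O) = O - 39*(-14) = O + 546 = 546 + O)
2161112 - X(-710, (d(-1)*((4 + 1)*1))*(-2)) = 2161112 - (546 - (4 + 1)*(-2)) = 2161112 - (546 - 5*(-2)) = 2161112 - (546 + 10) = 2161112 - 1*556 = 2161112 - 556 = 2160556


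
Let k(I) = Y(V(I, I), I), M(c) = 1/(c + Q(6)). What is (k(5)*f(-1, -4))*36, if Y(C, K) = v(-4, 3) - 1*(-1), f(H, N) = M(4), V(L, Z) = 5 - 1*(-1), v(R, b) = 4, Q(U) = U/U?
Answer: 36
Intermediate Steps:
Q(U) = 1
M(c) = 1/(1 + c) (M(c) = 1/(c + 1) = 1/(1 + c))
V(L, Z) = 6 (V(L, Z) = 5 + 1 = 6)
f(H, N) = ⅕ (f(H, N) = 1/(1 + 4) = 1/5 = ⅕)
Y(C, K) = 5 (Y(C, K) = 4 - 1*(-1) = 4 + 1 = 5)
k(I) = 5
(k(5)*f(-1, -4))*36 = (5*(⅕))*36 = 1*36 = 36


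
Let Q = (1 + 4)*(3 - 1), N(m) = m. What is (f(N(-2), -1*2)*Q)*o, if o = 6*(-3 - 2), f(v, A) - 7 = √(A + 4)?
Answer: -2100 - 300*√2 ≈ -2524.3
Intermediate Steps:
f(v, A) = 7 + √(4 + A) (f(v, A) = 7 + √(A + 4) = 7 + √(4 + A))
Q = 10 (Q = 5*2 = 10)
o = -30 (o = 6*(-5) = -30)
(f(N(-2), -1*2)*Q)*o = ((7 + √(4 - 1*2))*10)*(-30) = ((7 + √(4 - 2))*10)*(-30) = ((7 + √2)*10)*(-30) = (70 + 10*√2)*(-30) = -2100 - 300*√2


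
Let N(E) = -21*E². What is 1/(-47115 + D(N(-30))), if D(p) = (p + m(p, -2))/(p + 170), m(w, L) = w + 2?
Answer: -9365/441213076 ≈ -2.1226e-5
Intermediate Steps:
m(w, L) = 2 + w
D(p) = (2 + 2*p)/(170 + p) (D(p) = (p + (2 + p))/(p + 170) = (2 + 2*p)/(170 + p))
1/(-47115 + D(N(-30))) = 1/(-47115 + 2*(1 - 21*(-30)²)/(170 - 21*(-30)²)) = 1/(-47115 + 2*(1 - 21*900)/(170 - 21*900)) = 1/(-47115 + 2*(1 - 18900)/(170 - 18900)) = 1/(-47115 + 2*(-18899)/(-18730)) = 1/(-47115 + 2*(-1/18730)*(-18899)) = 1/(-47115 + 18899/9365) = 1/(-441213076/9365) = -9365/441213076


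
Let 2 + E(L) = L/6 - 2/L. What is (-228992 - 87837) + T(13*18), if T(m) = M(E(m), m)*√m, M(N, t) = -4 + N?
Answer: -316829 + 3860*√26/39 ≈ -3.1632e+5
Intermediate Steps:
E(L) = -2 - 2/L + L/6 (E(L) = -2 + (L/6 - 2/L) = -2 + (-2/L + L/6) = -2 - 2/L + L/6)
T(m) = √m*(-6 - 2/m + m/6) (T(m) = (-4 + (-2 - 2/m + m/6))*√m = (-6 - 2/m + m/6)*√m = √m*(-6 - 2/m + m/6))
(-228992 - 87837) + T(13*18) = (-228992 - 87837) + (-12 - 13*18*(36 - 13*18))/(6*√(13*18)) = -316829 + (-12 - 1*234*(36 - 1*234))/(6*√234) = -316829 + (√26/78)*(-12 - 1*234*(36 - 234))/6 = -316829 + (√26/78)*(-12 - 1*234*(-198))/6 = -316829 + (√26/78)*(-12 + 46332)/6 = -316829 + (⅙)*(√26/78)*46320 = -316829 + 3860*√26/39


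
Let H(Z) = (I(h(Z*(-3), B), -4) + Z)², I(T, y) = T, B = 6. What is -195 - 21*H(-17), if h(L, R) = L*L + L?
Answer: -145807920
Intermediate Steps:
h(L, R) = L + L² (h(L, R) = L² + L = L + L²)
H(Z) = (Z - 3*Z*(1 - 3*Z))² (H(Z) = ((Z*(-3))*(1 + Z*(-3)) + Z)² = ((-3*Z)*(1 - 3*Z) + Z)² = (-3*Z*(1 - 3*Z) + Z)² = (Z - 3*Z*(1 - 3*Z))²)
-195 - 21*H(-17) = -195 - 21*(-17)²*(-2 + 9*(-17))² = -195 - 6069*(-2 - 153)² = -195 - 6069*(-155)² = -195 - 6069*24025 = -195 - 21*6943225 = -195 - 145807725 = -145807920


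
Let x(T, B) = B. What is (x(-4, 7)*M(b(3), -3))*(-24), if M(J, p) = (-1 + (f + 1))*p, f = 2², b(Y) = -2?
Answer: 2016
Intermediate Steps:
f = 4
M(J, p) = 4*p (M(J, p) = (-1 + (4 + 1))*p = (-1 + 5)*p = 4*p)
(x(-4, 7)*M(b(3), -3))*(-24) = (7*(4*(-3)))*(-24) = (7*(-12))*(-24) = -84*(-24) = 2016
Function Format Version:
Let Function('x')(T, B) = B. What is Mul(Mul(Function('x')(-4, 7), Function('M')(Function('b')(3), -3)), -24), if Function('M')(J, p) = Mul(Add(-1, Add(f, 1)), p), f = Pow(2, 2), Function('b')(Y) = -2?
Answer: 2016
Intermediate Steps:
f = 4
Function('M')(J, p) = Mul(4, p) (Function('M')(J, p) = Mul(Add(-1, Add(4, 1)), p) = Mul(Add(-1, 5), p) = Mul(4, p))
Mul(Mul(Function('x')(-4, 7), Function('M')(Function('b')(3), -3)), -24) = Mul(Mul(7, Mul(4, -3)), -24) = Mul(Mul(7, -12), -24) = Mul(-84, -24) = 2016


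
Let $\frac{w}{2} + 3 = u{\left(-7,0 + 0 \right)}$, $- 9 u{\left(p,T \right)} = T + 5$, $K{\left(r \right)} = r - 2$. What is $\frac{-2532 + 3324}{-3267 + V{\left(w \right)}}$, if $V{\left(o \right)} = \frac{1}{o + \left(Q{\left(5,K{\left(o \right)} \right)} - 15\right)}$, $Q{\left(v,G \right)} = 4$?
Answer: $- \frac{7172}{29585} \approx -0.24242$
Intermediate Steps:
$K{\left(r \right)} = -2 + r$
$u{\left(p,T \right)} = - \frac{5}{9} - \frac{T}{9}$ ($u{\left(p,T \right)} = - \frac{T + 5}{9} = - \frac{5 + T}{9} = - \frac{5}{9} - \frac{T}{9}$)
$w = - \frac{64}{9}$ ($w = -6 + 2 \left(- \frac{5}{9} - \frac{0 + 0}{9}\right) = -6 + 2 \left(- \frac{5}{9} - 0\right) = -6 + 2 \left(- \frac{5}{9} + 0\right) = -6 + 2 \left(- \frac{5}{9}\right) = -6 - \frac{10}{9} = - \frac{64}{9} \approx -7.1111$)
$V{\left(o \right)} = \frac{1}{-11 + o}$ ($V{\left(o \right)} = \frac{1}{o + \left(4 - 15\right)} = \frac{1}{o - 11} = \frac{1}{-11 + o}$)
$\frac{-2532 + 3324}{-3267 + V{\left(w \right)}} = \frac{-2532 + 3324}{-3267 + \frac{1}{-11 - \frac{64}{9}}} = \frac{792}{-3267 + \frac{1}{- \frac{163}{9}}} = \frac{792}{-3267 - \frac{9}{163}} = \frac{792}{- \frac{532530}{163}} = 792 \left(- \frac{163}{532530}\right) = - \frac{7172}{29585}$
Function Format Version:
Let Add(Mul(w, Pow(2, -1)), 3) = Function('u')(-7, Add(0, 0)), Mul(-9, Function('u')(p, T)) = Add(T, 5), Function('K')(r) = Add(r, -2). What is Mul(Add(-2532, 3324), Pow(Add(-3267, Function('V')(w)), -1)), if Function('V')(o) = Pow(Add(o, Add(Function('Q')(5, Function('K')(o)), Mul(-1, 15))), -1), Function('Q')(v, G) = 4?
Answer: Rational(-7172, 29585) ≈ -0.24242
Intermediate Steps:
Function('K')(r) = Add(-2, r)
Function('u')(p, T) = Add(Rational(-5, 9), Mul(Rational(-1, 9), T)) (Function('u')(p, T) = Mul(Rational(-1, 9), Add(T, 5)) = Mul(Rational(-1, 9), Add(5, T)) = Add(Rational(-5, 9), Mul(Rational(-1, 9), T)))
w = Rational(-64, 9) (w = Add(-6, Mul(2, Add(Rational(-5, 9), Mul(Rational(-1, 9), Add(0, 0))))) = Add(-6, Mul(2, Add(Rational(-5, 9), Mul(Rational(-1, 9), 0)))) = Add(-6, Mul(2, Add(Rational(-5, 9), 0))) = Add(-6, Mul(2, Rational(-5, 9))) = Add(-6, Rational(-10, 9)) = Rational(-64, 9) ≈ -7.1111)
Function('V')(o) = Pow(Add(-11, o), -1) (Function('V')(o) = Pow(Add(o, Add(4, Mul(-1, 15))), -1) = Pow(Add(o, Add(4, -15)), -1) = Pow(Add(o, -11), -1) = Pow(Add(-11, o), -1))
Mul(Add(-2532, 3324), Pow(Add(-3267, Function('V')(w)), -1)) = Mul(Add(-2532, 3324), Pow(Add(-3267, Pow(Add(-11, Rational(-64, 9)), -1)), -1)) = Mul(792, Pow(Add(-3267, Pow(Rational(-163, 9), -1)), -1)) = Mul(792, Pow(Add(-3267, Rational(-9, 163)), -1)) = Mul(792, Pow(Rational(-532530, 163), -1)) = Mul(792, Rational(-163, 532530)) = Rational(-7172, 29585)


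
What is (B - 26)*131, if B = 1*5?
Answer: -2751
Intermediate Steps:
B = 5
(B - 26)*131 = (5 - 26)*131 = -21*131 = -2751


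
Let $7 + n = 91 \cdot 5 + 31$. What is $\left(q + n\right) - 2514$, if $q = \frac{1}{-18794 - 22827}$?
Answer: $- \frac{84698736}{41621} \approx -2035.0$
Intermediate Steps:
$q = - \frac{1}{41621}$ ($q = \frac{1}{-41621} = - \frac{1}{41621} \approx -2.4026 \cdot 10^{-5}$)
$n = 479$ ($n = -7 + \left(91 \cdot 5 + 31\right) = -7 + \left(455 + 31\right) = -7 + 486 = 479$)
$\left(q + n\right) - 2514 = \left(- \frac{1}{41621} + 479\right) - 2514 = \frac{19936458}{41621} - 2514 = - \frac{84698736}{41621}$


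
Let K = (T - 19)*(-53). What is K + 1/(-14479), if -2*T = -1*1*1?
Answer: 28393317/28958 ≈ 980.50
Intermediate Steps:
T = ½ (T = -(-1*1)/2 = -(-1)/2 = -½*(-1) = ½ ≈ 0.50000)
K = 1961/2 (K = (½ - 19)*(-53) = -37/2*(-53) = 1961/2 ≈ 980.50)
K + 1/(-14479) = 1961/2 + 1/(-14479) = 1961/2 - 1/14479 = 28393317/28958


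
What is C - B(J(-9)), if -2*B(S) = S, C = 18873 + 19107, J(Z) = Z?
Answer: 75951/2 ≈ 37976.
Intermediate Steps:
C = 37980
B(S) = -S/2
C - B(J(-9)) = 37980 - (-1)*(-9)/2 = 37980 - 1*9/2 = 37980 - 9/2 = 75951/2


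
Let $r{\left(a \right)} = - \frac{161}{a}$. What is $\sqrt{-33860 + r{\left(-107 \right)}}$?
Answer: $\frac{i \sqrt{387645913}}{107} \approx 184.01 i$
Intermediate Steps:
$\sqrt{-33860 + r{\left(-107 \right)}} = \sqrt{-33860 - \frac{161}{-107}} = \sqrt{-33860 - - \frac{161}{107}} = \sqrt{-33860 + \frac{161}{107}} = \sqrt{- \frac{3622859}{107}} = \frac{i \sqrt{387645913}}{107}$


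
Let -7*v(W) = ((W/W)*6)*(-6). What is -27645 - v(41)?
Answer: -193551/7 ≈ -27650.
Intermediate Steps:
v(W) = 36/7 (v(W) = -(W/W)*6*(-6)/7 = -1*6*(-6)/7 = -6*(-6)/7 = -⅐*(-36) = 36/7)
-27645 - v(41) = -27645 - 1*36/7 = -27645 - 36/7 = -193551/7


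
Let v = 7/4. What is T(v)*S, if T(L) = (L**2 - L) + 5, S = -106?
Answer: -5353/8 ≈ -669.13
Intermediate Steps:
v = 7/4 (v = 7*(1/4) = 7/4 ≈ 1.7500)
T(L) = 5 + L**2 - L
T(v)*S = (5 + (7/4)**2 - 1*7/4)*(-106) = (5 + 49/16 - 7/4)*(-106) = (101/16)*(-106) = -5353/8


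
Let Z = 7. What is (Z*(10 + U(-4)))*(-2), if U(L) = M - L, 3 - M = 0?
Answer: -238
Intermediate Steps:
M = 3 (M = 3 - 1*0 = 3 + 0 = 3)
U(L) = 3 - L
(Z*(10 + U(-4)))*(-2) = (7*(10 + (3 - 1*(-4))))*(-2) = (7*(10 + (3 + 4)))*(-2) = (7*(10 + 7))*(-2) = (7*17)*(-2) = 119*(-2) = -238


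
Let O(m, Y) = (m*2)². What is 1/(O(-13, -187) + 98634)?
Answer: 1/99310 ≈ 1.0069e-5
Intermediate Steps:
O(m, Y) = 4*m² (O(m, Y) = (2*m)² = 4*m²)
1/(O(-13, -187) + 98634) = 1/(4*(-13)² + 98634) = 1/(4*169 + 98634) = 1/(676 + 98634) = 1/99310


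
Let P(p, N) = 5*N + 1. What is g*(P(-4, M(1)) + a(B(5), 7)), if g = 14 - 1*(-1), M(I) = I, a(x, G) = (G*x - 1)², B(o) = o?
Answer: 17430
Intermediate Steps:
a(x, G) = (-1 + G*x)²
P(p, N) = 1 + 5*N
g = 15 (g = 14 + 1 = 15)
g*(P(-4, M(1)) + a(B(5), 7)) = 15*((1 + 5*1) + (-1 + 7*5)²) = 15*((1 + 5) + (-1 + 35)²) = 15*(6 + 34²) = 15*(6 + 1156) = 15*1162 = 17430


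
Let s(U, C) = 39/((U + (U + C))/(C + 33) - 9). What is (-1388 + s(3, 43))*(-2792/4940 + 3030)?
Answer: -3308642193088/784225 ≈ -4.2190e+6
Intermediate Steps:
s(U, C) = 39/(-9 + (C + 2*U)/(33 + C)) (s(U, C) = 39/((U + (C + U))/(33 + C) - 9) = 39/((C + 2*U)/(33 + C) - 9) = 39/(-9 + (C + 2*U)/(33 + C)))
(-1388 + s(3, 43))*(-2792/4940 + 3030) = (-1388 + 39*(-33 - 1*43)/(297 - 2*3 + 8*43))*(-2792/4940 + 3030) = (-1388 + 39*(-33 - 43)/(297 - 6 + 344))*(-2792*1/4940 + 3030) = (-1388 + 39*(-76)/635)*(-698/1235 + 3030) = (-1388 + 39*(1/635)*(-76))*(3741352/1235) = (-1388 - 2964/635)*(3741352/1235) = -884344/635*3741352/1235 = -3308642193088/784225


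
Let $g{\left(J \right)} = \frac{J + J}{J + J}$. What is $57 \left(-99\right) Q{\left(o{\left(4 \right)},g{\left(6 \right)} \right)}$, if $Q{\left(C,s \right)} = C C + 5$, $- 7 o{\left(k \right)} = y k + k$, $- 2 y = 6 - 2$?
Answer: $- \frac{1472823}{49} \approx -30058.0$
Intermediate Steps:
$g{\left(J \right)} = 1$ ($g{\left(J \right)} = \frac{2 J}{2 J} = 2 J \frac{1}{2 J} = 1$)
$y = -2$ ($y = - \frac{6 - 2}{2} = \left(- \frac{1}{2}\right) 4 = -2$)
$o{\left(k \right)} = \frac{k}{7}$ ($o{\left(k \right)} = - \frac{- 2 k + k}{7} = - \frac{\left(-1\right) k}{7} = \frac{k}{7}$)
$Q{\left(C,s \right)} = 5 + C^{2}$ ($Q{\left(C,s \right)} = C^{2} + 5 = 5 + C^{2}$)
$57 \left(-99\right) Q{\left(o{\left(4 \right)},g{\left(6 \right)} \right)} = 57 \left(-99\right) \left(5 + \left(\frac{1}{7} \cdot 4\right)^{2}\right) = - 5643 \left(5 + \left(\frac{4}{7}\right)^{2}\right) = - 5643 \left(5 + \frac{16}{49}\right) = \left(-5643\right) \frac{261}{49} = - \frac{1472823}{49}$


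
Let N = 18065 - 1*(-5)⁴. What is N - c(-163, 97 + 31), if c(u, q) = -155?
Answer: 17595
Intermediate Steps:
N = 17440 (N = 18065 - 1*625 = 18065 - 625 = 17440)
N - c(-163, 97 + 31) = 17440 - 1*(-155) = 17440 + 155 = 17595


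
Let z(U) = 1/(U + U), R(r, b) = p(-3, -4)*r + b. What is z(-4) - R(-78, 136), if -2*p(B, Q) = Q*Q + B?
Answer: -5145/8 ≈ -643.13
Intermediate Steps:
p(B, Q) = -B/2 - Q²/2 (p(B, Q) = -(Q*Q + B)/2 = -(Q² + B)/2 = -(B + Q²)/2 = -B/2 - Q²/2)
R(r, b) = b - 13*r/2 (R(r, b) = (-½*(-3) - ½*(-4)²)*r + b = (3/2 - ½*16)*r + b = (3/2 - 8)*r + b = -13*r/2 + b = b - 13*r/2)
z(U) = 1/(2*U)
z(-4) - R(-78, 136) = (½)/(-4) - (136 - 13/2*(-78)) = (½)*(-¼) - (136 + 507) = -⅛ - 1*643 = -⅛ - 643 = -5145/8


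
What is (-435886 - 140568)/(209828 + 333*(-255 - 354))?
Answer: -576454/7031 ≈ -81.987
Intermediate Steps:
(-435886 - 140568)/(209828 + 333*(-255 - 354)) = -576454/(209828 + 333*(-609)) = -576454/(209828 - 202797) = -576454/7031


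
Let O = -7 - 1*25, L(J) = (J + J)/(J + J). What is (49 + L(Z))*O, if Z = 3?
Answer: -1600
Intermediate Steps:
L(J) = 1 (L(J) = (2*J)/((2*J)) = (2*J)*(1/(2*J)) = 1)
O = -32 (O = -7 - 25 = -32)
(49 + L(Z))*O = (49 + 1)*(-32) = 50*(-32) = -1600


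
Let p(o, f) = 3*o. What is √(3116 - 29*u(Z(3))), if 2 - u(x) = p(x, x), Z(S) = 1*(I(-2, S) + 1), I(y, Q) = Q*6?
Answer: √4711 ≈ 68.637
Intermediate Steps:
I(y, Q) = 6*Q
Z(S) = 1 + 6*S (Z(S) = 1*(6*S + 1) = 1*(1 + 6*S) = 1 + 6*S)
u(x) = 2 - 3*x
√(3116 - 29*u(Z(3))) = √(3116 - 29*(2 - 3*(1 + 6*3))) = √(3116 - 29*(2 - 3*(1 + 18))) = √(3116 - 29*(2 - 3*19)) = √(3116 - 29*(2 - 57)) = √(3116 - 29*(-55)) = √(3116 + 1595) = √4711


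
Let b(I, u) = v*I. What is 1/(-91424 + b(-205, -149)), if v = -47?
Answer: -1/81789 ≈ -1.2227e-5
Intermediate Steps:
b(I, u) = -47*I
1/(-91424 + b(-205, -149)) = 1/(-91424 - 47*(-205)) = 1/(-91424 + 9635) = 1/(-81789) = -1/81789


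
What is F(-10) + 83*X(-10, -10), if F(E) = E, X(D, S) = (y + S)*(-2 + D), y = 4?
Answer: 5966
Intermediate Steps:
X(D, S) = (-2 + D)*(4 + S) (X(D, S) = (4 + S)*(-2 + D) = (-2 + D)*(4 + S))
F(-10) + 83*X(-10, -10) = -10 + 83*(-8 - 2*(-10) + 4*(-10) - 10*(-10)) = -10 + 83*(-8 + 20 - 40 + 100) = -10 + 83*72 = -10 + 5976 = 5966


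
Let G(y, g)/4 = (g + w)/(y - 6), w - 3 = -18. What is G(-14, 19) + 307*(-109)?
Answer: -167319/5 ≈ -33464.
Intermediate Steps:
w = -15 (w = 3 - 18 = -15)
G(y, g) = 4*(-15 + g)/(-6 + y) (G(y, g) = 4*((g - 15)/(y - 6)) = 4*((-15 + g)/(-6 + y)) = 4*(-15 + g)/(-6 + y))
G(-14, 19) + 307*(-109) = 4*(-15 + 19)/(-6 - 14) + 307*(-109) = 4*4/(-20) - 33463 = 4*(-1/20)*4 - 33463 = -⅘ - 33463 = -167319/5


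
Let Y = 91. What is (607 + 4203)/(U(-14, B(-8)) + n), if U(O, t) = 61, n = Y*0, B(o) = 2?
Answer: 4810/61 ≈ 78.852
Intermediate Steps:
n = 0 (n = 91*0 = 0)
(607 + 4203)/(U(-14, B(-8)) + n) = (607 + 4203)/(61 + 0) = 4810/61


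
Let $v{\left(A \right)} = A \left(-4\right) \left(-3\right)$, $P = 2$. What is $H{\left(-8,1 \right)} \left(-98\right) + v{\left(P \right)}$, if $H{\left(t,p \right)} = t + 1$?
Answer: $710$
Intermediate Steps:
$H{\left(t,p \right)} = 1 + t$
$v{\left(A \right)} = 12 A$ ($v{\left(A \right)} = - 4 A \left(-3\right) = 12 A$)
$H{\left(-8,1 \right)} \left(-98\right) + v{\left(P \right)} = \left(1 - 8\right) \left(-98\right) + 12 \cdot 2 = \left(-7\right) \left(-98\right) + 24 = 686 + 24 = 710$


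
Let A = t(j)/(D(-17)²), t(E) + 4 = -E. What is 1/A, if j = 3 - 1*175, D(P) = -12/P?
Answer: 6/2023 ≈ 0.0029659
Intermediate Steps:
j = -172 (j = 3 - 175 = -172)
t(E) = -4 - E
A = 2023/6 (A = (-4 - 1*(-172))/((-12/(-17))²) = (-4 + 172)/((-12*(-1/17))²) = 168/((12/17)²) = 168/(144/289) = 168*(289/144) = 2023/6 ≈ 337.17)
1/A = 1/(2023/6) = 6/2023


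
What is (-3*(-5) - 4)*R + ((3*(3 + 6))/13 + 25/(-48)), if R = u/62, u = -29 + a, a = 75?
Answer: 187973/19344 ≈ 9.7174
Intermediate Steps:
u = 46 (u = -29 + 75 = 46)
R = 23/31 (R = 46/62 = 46*(1/62) = 23/31 ≈ 0.74194)
(-3*(-5) - 4)*R + ((3*(3 + 6))/13 + 25/(-48)) = (-3*(-5) - 4)*(23/31) + ((3*(3 + 6))/13 + 25/(-48)) = (15 - 4)*(23/31) + ((3*9)*(1/13) + 25*(-1/48)) = 11*(23/31) + (27*(1/13) - 25/48) = 253/31 + (27/13 - 25/48) = 253/31 + 971/624 = 187973/19344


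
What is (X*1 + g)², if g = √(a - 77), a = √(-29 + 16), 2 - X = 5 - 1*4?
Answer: (1 + √(-77 + I*√13))² ≈ -75.589 + 21.16*I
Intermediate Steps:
X = 1 (X = 2 - (5 - 1*4) = 2 - (5 - 4) = 2 - 1*1 = 2 - 1 = 1)
a = I*√13 (a = √(-13) = I*√13 ≈ 3.6056*I)
g = √(-77 + I*√13) (g = √(I*√13 - 77) = √(-77 + I*√13) ≈ 0.2054 + 8.7774*I)
(X*1 + g)² = (1*1 + √(-77 + I*√13))² = (1 + √(-77 + I*√13))²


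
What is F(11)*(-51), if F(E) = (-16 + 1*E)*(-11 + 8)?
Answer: -765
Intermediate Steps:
F(E) = 48 - 3*E (F(E) = (-16 + E)*(-3) = 48 - 3*E)
F(11)*(-51) = (48 - 3*11)*(-51) = (48 - 33)*(-51) = 15*(-51) = -765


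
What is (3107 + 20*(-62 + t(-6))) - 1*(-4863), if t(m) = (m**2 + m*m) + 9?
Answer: 8350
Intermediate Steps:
t(m) = 9 + 2*m**2 (t(m) = (m**2 + m**2) + 9 = 2*m**2 + 9 = 9 + 2*m**2)
(3107 + 20*(-62 + t(-6))) - 1*(-4863) = (3107 + 20*(-62 + (9 + 2*(-6)**2))) - 1*(-4863) = (3107 + 20*(-62 + (9 + 2*36))) + 4863 = (3107 + 20*(-62 + (9 + 72))) + 4863 = (3107 + 20*(-62 + 81)) + 4863 = (3107 + 20*19) + 4863 = (3107 + 380) + 4863 = 3487 + 4863 = 8350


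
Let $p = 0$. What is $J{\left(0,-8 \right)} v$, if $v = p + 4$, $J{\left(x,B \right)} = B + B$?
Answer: $-64$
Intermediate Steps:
$J{\left(x,B \right)} = 2 B$
$v = 4$ ($v = 0 + 4 = 4$)
$J{\left(0,-8 \right)} v = 2 \left(-8\right) 4 = \left(-16\right) 4 = -64$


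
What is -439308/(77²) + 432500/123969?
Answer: -51896280952/735012201 ≈ -70.606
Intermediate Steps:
-439308/(77²) + 432500/123969 = -439308/5929 + 432500*(1/123969) = -439308*1/5929 + 432500/123969 = -439308/5929 + 432500/123969 = -51896280952/735012201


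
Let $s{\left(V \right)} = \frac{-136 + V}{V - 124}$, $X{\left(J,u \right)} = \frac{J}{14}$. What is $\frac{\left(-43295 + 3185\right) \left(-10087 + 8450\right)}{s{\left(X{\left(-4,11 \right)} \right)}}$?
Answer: $\frac{3173570050}{53} \approx 5.9879 \cdot 10^{7}$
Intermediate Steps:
$X{\left(J,u \right)} = \frac{J}{14}$ ($X{\left(J,u \right)} = J \frac{1}{14} = \frac{J}{14}$)
$s{\left(V \right)} = \frac{-136 + V}{-124 + V}$
$\frac{\left(-43295 + 3185\right) \left(-10087 + 8450\right)}{s{\left(X{\left(-4,11 \right)} \right)}} = \frac{\left(-43295 + 3185\right) \left(-10087 + 8450\right)}{\frac{1}{-124 + \frac{1}{14} \left(-4\right)} \left(-136 + \frac{1}{14} \left(-4\right)\right)} = \frac{\left(-40110\right) \left(-1637\right)}{\frac{1}{-124 - \frac{2}{7}} \left(-136 - \frac{2}{7}\right)} = \frac{65660070}{\frac{1}{- \frac{870}{7}} \left(- \frac{954}{7}\right)} = \frac{65660070}{\left(- \frac{7}{870}\right) \left(- \frac{954}{7}\right)} = \frac{65660070}{\frac{159}{145}} = 65660070 \cdot \frac{145}{159} = \frac{3173570050}{53}$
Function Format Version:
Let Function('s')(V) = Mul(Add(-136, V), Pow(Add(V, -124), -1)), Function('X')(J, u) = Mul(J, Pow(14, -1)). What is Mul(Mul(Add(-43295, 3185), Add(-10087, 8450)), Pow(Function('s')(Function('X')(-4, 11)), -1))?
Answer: Rational(3173570050, 53) ≈ 5.9879e+7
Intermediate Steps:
Function('X')(J, u) = Mul(Rational(1, 14), J) (Function('X')(J, u) = Mul(J, Rational(1, 14)) = Mul(Rational(1, 14), J))
Function('s')(V) = Mul(Pow(Add(-124, V), -1), Add(-136, V)) (Function('s')(V) = Mul(Add(-136, V), Pow(Add(-124, V), -1)) = Mul(Pow(Add(-124, V), -1), Add(-136, V)))
Mul(Mul(Add(-43295, 3185), Add(-10087, 8450)), Pow(Function('s')(Function('X')(-4, 11)), -1)) = Mul(Mul(Add(-43295, 3185), Add(-10087, 8450)), Pow(Mul(Pow(Add(-124, Mul(Rational(1, 14), -4)), -1), Add(-136, Mul(Rational(1, 14), -4))), -1)) = Mul(Mul(-40110, -1637), Pow(Mul(Pow(Add(-124, Rational(-2, 7)), -1), Add(-136, Rational(-2, 7))), -1)) = Mul(65660070, Pow(Mul(Pow(Rational(-870, 7), -1), Rational(-954, 7)), -1)) = Mul(65660070, Pow(Mul(Rational(-7, 870), Rational(-954, 7)), -1)) = Mul(65660070, Pow(Rational(159, 145), -1)) = Mul(65660070, Rational(145, 159)) = Rational(3173570050, 53)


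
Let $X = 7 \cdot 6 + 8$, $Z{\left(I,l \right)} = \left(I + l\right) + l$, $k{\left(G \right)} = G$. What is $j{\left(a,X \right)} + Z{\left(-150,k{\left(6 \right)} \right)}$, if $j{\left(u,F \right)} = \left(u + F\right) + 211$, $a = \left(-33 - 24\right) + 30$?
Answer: $96$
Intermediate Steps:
$Z{\left(I,l \right)} = I + 2 l$
$X = 50$ ($X = 42 + 8 = 50$)
$a = -27$ ($a = -57 + 30 = -27$)
$j{\left(u,F \right)} = 211 + F + u$ ($j{\left(u,F \right)} = \left(F + u\right) + 211 = 211 + F + u$)
$j{\left(a,X \right)} + Z{\left(-150,k{\left(6 \right)} \right)} = \left(211 + 50 - 27\right) + \left(-150 + 2 \cdot 6\right) = 234 + \left(-150 + 12\right) = 234 - 138 = 96$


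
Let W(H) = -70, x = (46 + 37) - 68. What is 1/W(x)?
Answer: -1/70 ≈ -0.014286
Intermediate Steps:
x = 15 (x = 83 - 68 = 15)
1/W(x) = 1/(-70) = -1/70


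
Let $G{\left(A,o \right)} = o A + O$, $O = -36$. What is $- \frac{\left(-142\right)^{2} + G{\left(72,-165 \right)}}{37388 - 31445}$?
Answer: $- \frac{8248}{5943} \approx -1.3879$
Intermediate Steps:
$G{\left(A,o \right)} = -36 + A o$ ($G{\left(A,o \right)} = o A - 36 = A o - 36 = -36 + A o$)
$- \frac{\left(-142\right)^{2} + G{\left(72,-165 \right)}}{37388 - 31445} = - \frac{\left(-142\right)^{2} + \left(-36 + 72 \left(-165\right)\right)}{37388 - 31445} = - \frac{20164 - 11916}{5943} = - \frac{8248}{5943}$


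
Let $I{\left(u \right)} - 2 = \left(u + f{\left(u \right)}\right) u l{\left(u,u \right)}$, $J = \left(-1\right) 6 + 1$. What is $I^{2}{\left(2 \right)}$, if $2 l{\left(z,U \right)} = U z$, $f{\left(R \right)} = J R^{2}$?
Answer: $4900$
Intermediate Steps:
$J = -5$ ($J = -6 + 1 = -5$)
$f{\left(R \right)} = - 5 R^{2}$
$l{\left(z,U \right)} = \frac{U z}{2}$
$I{\left(u \right)} = 2 + \frac{u^{3} \left(u - 5 u^{2}\right)}{2}$ ($I{\left(u \right)} = 2 + \left(u - 5 u^{2}\right) u \frac{u u}{2} = 2 + u \left(u - 5 u^{2}\right) \frac{u^{2}}{2} = 2 + \frac{u^{3} \left(u - 5 u^{2}\right)}{2}$)
$I^{2}{\left(2 \right)} = \left(2 + \frac{2^{4}}{2} - \frac{5 \cdot 2^{5}}{2}\right)^{2} = \left(2 + \frac{1}{2} \cdot 16 - 80\right)^{2} = \left(2 + 8 - 80\right)^{2} = \left(-70\right)^{2} = 4900$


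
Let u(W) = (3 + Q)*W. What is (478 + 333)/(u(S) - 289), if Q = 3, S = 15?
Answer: -811/199 ≈ -4.0754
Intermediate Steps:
u(W) = 6*W (u(W) = (3 + 3)*W = 6*W)
(478 + 333)/(u(S) - 289) = (478 + 333)/(6*15 - 289) = 811/(90 - 289) = 811/(-199) = 811*(-1/199) = -811/199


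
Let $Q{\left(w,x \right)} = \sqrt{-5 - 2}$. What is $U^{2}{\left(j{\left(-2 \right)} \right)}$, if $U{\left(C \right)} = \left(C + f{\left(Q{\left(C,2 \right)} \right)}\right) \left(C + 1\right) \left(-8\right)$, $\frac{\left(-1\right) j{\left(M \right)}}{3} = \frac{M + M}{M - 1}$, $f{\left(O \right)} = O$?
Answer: $5184 - 4608 i \sqrt{7} \approx 5184.0 - 12192.0 i$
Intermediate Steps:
$Q{\left(w,x \right)} = i \sqrt{7}$ ($Q{\left(w,x \right)} = \sqrt{-7} = i \sqrt{7}$)
$j{\left(M \right)} = - \frac{6 M}{-1 + M}$ ($j{\left(M \right)} = - 3 \frac{M + M}{M - 1} = - 3 \frac{2 M}{-1 + M} = - \frac{6 M}{-1 + M}$)
$U{\left(C \right)} = - 8 \left(1 + C\right) \left(C + i \sqrt{7}\right)$ ($U{\left(C \right)} = \left(C + i \sqrt{7}\right) \left(C + 1\right) \left(-8\right) = \left(C + i \sqrt{7}\right) \left(1 + C\right) \left(-8\right) = \left(1 + C\right) \left(C + i \sqrt{7}\right) \left(-8\right) = - 8 \left(1 + C\right) \left(C + i \sqrt{7}\right)$)
$U^{2}{\left(j{\left(-2 \right)} \right)} = \left(- 8 \left(\left(-6\right) \left(-2\right) \frac{1}{-1 - 2}\right) - 8 \left(\left(-6\right) \left(-2\right) \frac{1}{-1 - 2}\right)^{2} - 8 i \sqrt{7} - 8 i \left(\left(-6\right) \left(-2\right) \frac{1}{-1 - 2}\right) \sqrt{7}\right)^{2} = \left(- 8 \left(\left(-6\right) \left(-2\right) \frac{1}{-3}\right) - 8 \left(\left(-6\right) \left(-2\right) \frac{1}{-3}\right)^{2} - 8 i \sqrt{7} - 8 i \left(\left(-6\right) \left(-2\right) \frac{1}{-3}\right) \sqrt{7}\right)^{2} = \left(- 8 \left(\left(-6\right) \left(-2\right) \left(- \frac{1}{3}\right)\right) - 8 \left(\left(-6\right) \left(-2\right) \left(- \frac{1}{3}\right)\right)^{2} - 8 i \sqrt{7} - 8 i \left(\left(-6\right) \left(-2\right) \left(- \frac{1}{3}\right)\right) \sqrt{7}\right)^{2} = \left(\left(-8\right) \left(-4\right) - 8 \left(-4\right)^{2} - 8 i \sqrt{7} - 8 i \left(-4\right) \sqrt{7}\right)^{2} = \left(32 - 128 - 8 i \sqrt{7} + 32 i \sqrt{7}\right)^{2} = \left(-96 + 24 i \sqrt{7}\right)^{2}$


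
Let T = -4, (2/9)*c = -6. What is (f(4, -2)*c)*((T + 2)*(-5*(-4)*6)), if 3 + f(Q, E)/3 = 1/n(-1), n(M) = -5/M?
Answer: -54432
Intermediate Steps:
c = -27 (c = (9/2)*(-6) = -27)
f(Q, E) = -42/5 (f(Q, E) = -9 + 3/((-5/(-1))) = -9 + 3/((-5*(-1))) = -9 + 3/5 = -9 + 3*(⅕) = -9 + ⅗ = -42/5)
(f(4, -2)*c)*((T + 2)*(-5*(-4)*6)) = (-42/5*(-27))*((-4 + 2)*(-5*(-4)*6)) = 1134*(-40*6)/5 = 1134*(-2*120)/5 = (1134/5)*(-240) = -54432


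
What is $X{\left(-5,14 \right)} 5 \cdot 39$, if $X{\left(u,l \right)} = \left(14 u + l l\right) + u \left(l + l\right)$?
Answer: $-2730$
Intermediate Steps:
$X{\left(u,l \right)} = l^{2} + 14 u + 2 l u$ ($X{\left(u,l \right)} = \left(14 u + l^{2}\right) + u 2 l = \left(l^{2} + 14 u\right) + 2 l u = l^{2} + 14 u + 2 l u$)
$X{\left(-5,14 \right)} 5 \cdot 39 = \left(14^{2} + 14 \left(-5\right) + 2 \cdot 14 \left(-5\right)\right) 5 \cdot 39 = \left(196 - 70 - 140\right) 195 = \left(-14\right) 195 = -2730$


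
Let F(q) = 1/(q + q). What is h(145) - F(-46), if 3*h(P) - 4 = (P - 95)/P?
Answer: 3893/2668 ≈ 1.4591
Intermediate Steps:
F(q) = 1/(2*q)
h(P) = 4/3 + (-95 + P)/(3*P) (h(P) = 4/3 + ((P - 95)/P)/3 = 4/3 + ((-95 + P)/P)/3 = 4/3 + (-95 + P)/(3*P))
h(145) - F(-46) = (5/3)*(-19 + 145)/145 - 1/(2*(-46)) = (5/3)*(1/145)*126 - (-1)/(2*46) = 42/29 - 1*(-1/92) = 42/29 + 1/92 = 3893/2668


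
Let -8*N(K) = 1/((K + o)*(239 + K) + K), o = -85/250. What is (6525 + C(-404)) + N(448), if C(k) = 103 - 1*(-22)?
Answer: 409627258575/61598084 ≈ 6650.0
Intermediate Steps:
o = -17/50 (o = -85*1/250 = -17/50 ≈ -0.34000)
C(k) = 125 (C(k) = 103 + 22 = 125)
N(K) = -1/(8*(K + (239 + K)*(-17/50 + K))) (N(K) = -1/(8*((K - 17/50)*(239 + K) + K)) = -1/(8*((-17/50 + K)*(239 + K) + K)) = -1/(8*((239 + K)*(-17/50 + K) + K)) = -1/(8*(K + (239 + K)*(-17/50 + K))))
(6525 + C(-404)) + N(448) = (6525 + 125) - 25/(-16252 + 200*448² + 47932*448) = 6650 - 25/(-16252 + 200*200704 + 21473536) = 6650 - 25/(-16252 + 40140800 + 21473536) = 6650 - 25/61598084 = 409627258575/61598084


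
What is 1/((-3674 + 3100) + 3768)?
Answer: 1/3194 ≈ 0.00031309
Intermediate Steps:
1/((-3674 + 3100) + 3768) = 1/(-574 + 3768) = 1/3194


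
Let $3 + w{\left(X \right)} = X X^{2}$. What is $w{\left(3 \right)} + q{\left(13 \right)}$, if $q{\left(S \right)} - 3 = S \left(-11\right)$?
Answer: $-116$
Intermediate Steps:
$q{\left(S \right)} = 3 - 11 S$ ($q{\left(S \right)} = 3 + S \left(-11\right) = 3 - 11 S$)
$w{\left(X \right)} = -3 + X^{3}$ ($w{\left(X \right)} = -3 + X X^{2} = -3 + X^{3}$)
$w{\left(3 \right)} + q{\left(13 \right)} = \left(-3 + 3^{3}\right) + \left(3 - 143\right) = \left(-3 + 27\right) + \left(3 - 143\right) = 24 - 140 = -116$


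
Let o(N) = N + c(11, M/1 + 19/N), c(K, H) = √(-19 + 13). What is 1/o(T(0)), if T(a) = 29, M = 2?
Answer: 29/847 - I*√6/847 ≈ 0.034239 - 0.002892*I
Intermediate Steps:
c(K, H) = I*√6 (c(K, H) = √(-6) = I*√6)
o(N) = N + I*√6
1/o(T(0)) = 1/(29 + I*√6)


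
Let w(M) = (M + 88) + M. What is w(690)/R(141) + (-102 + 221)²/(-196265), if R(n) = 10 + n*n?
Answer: 378857/229641595 ≈ 0.0016498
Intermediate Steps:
R(n) = 10 + n²
w(M) = 88 + 2*M (w(M) = (88 + M) + M = 88 + 2*M)
w(690)/R(141) + (-102 + 221)²/(-196265) = (88 + 2*690)/(10 + 141²) + (-102 + 221)²/(-196265) = (88 + 1380)/(10 + 19881) + 119²*(-1/196265) = 1468/19891 + 14161*(-1/196265) = 1468*(1/19891) - 833/11545 = 1468/19891 - 833/11545 = 378857/229641595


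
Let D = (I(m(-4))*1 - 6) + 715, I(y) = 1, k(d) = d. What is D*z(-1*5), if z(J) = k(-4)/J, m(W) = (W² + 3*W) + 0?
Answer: 568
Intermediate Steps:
m(W) = W² + 3*W
z(J) = -4/J
D = 710 (D = (1*1 - 6) + 715 = (1 - 6) + 715 = -5 + 715 = 710)
D*z(-1*5) = 710*(-4/((-1*5))) = 710*(-4/(-5)) = 710*(-4*(-⅕)) = 710*(⅘) = 568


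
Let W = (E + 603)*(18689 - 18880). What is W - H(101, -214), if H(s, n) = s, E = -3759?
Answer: 602695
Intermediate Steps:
W = 602796 (W = (-3759 + 603)*(18689 - 18880) = -3156*(-191) = 602796)
W - H(101, -214) = 602796 - 1*101 = 602796 - 101 = 602695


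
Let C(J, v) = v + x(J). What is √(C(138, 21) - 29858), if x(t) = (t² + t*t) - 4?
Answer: √8247 ≈ 90.813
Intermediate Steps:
x(t) = -4 + 2*t² (x(t) = (t² + t²) - 4 = 2*t² - 4 = -4 + 2*t²)
C(J, v) = -4 + v + 2*J² (C(J, v) = v + (-4 + 2*J²) = -4 + v + 2*J²)
√(C(138, 21) - 29858) = √((-4 + 21 + 2*138²) - 29858) = √((-4 + 21 + 2*19044) - 29858) = √((-4 + 21 + 38088) - 29858) = √(38105 - 29858) = √8247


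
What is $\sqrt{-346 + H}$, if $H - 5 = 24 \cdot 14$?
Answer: $i \sqrt{5} \approx 2.2361 i$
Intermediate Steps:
$H = 341$ ($H = 5 + 24 \cdot 14 = 5 + 336 = 341$)
$\sqrt{-346 + H} = \sqrt{-346 + 341} = \sqrt{-5} = i \sqrt{5}$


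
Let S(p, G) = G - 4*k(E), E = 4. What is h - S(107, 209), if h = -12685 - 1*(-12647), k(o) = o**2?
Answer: -183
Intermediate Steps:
S(p, G) = -64 + G (S(p, G) = G - 4*4**2 = G - 4*16 = G - 64 = -64 + G)
h = -38 (h = -12685 + 12647 = -38)
h - S(107, 209) = -38 - (-64 + 209) = -38 - 1*145 = -38 - 145 = -183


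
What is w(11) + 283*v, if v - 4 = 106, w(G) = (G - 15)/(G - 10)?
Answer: 31126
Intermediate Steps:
w(G) = (-15 + G)/(-10 + G)
v = 110 (v = 4 + 106 = 110)
w(11) + 283*v = (-15 + 11)/(-10 + 11) + 283*110 = -4/1 + 31130 = 1*(-4) + 31130 = -4 + 31130 = 31126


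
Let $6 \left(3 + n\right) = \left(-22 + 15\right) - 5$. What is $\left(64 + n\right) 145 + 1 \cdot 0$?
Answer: $8555$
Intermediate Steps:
$n = -5$ ($n = -3 + \frac{\left(-22 + 15\right) - 5}{6} = -3 + \frac{-7 - 5}{6} = -3 + \frac{1}{6} \left(-12\right) = -3 - 2 = -5$)
$\left(64 + n\right) 145 + 1 \cdot 0 = \left(64 - 5\right) 145 + 1 \cdot 0 = 59 \cdot 145 + 0 = 8555 + 0 = 8555$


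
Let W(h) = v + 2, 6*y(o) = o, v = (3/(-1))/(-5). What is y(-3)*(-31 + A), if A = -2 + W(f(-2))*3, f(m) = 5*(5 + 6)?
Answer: 63/5 ≈ 12.600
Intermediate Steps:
f(m) = 55 (f(m) = 5*11 = 55)
v = 3/5 (v = (3*(-1))*(-1/5) = -3*(-1/5) = 3/5 ≈ 0.60000)
y(o) = o/6
W(h) = 13/5 (W(h) = 3/5 + 2 = 13/5)
A = 29/5 (A = -2 + (13/5)*3 = -2 + 39/5 = 29/5 ≈ 5.8000)
y(-3)*(-31 + A) = ((1/6)*(-3))*(-31 + 29/5) = -1/2*(-126/5) = 63/5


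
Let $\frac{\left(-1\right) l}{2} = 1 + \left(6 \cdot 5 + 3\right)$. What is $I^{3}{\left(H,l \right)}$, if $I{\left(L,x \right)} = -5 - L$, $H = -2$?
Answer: $-27$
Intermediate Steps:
$l = -68$ ($l = - 2 \left(1 + \left(6 \cdot 5 + 3\right)\right) = - 2 \left(1 + \left(30 + 3\right)\right) = - 2 \left(1 + 33\right) = \left(-2\right) 34 = -68$)
$I^{3}{\left(H,l \right)} = \left(-5 - -2\right)^{3} = \left(-5 + 2\right)^{3} = \left(-3\right)^{3} = -27$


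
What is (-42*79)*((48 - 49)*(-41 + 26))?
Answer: -49770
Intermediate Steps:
(-42*79)*((48 - 49)*(-41 + 26)) = -(-3318)*(-15) = -3318*15 = -49770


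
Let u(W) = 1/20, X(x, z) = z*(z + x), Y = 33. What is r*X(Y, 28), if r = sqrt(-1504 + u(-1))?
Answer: 854*I*sqrt(150395)/5 ≈ 66238.0*I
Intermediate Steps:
X(x, z) = z*(x + z)
u(W) = 1/20
r = I*sqrt(150395)/10 (r = sqrt(-1504 + 1/20) = sqrt(-30079/20) = I*sqrt(150395)/10 ≈ 38.781*I)
r*X(Y, 28) = (I*sqrt(150395)/10)*(28*(33 + 28)) = (I*sqrt(150395)/10)*(28*61) = (I*sqrt(150395)/10)*1708 = 854*I*sqrt(150395)/5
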